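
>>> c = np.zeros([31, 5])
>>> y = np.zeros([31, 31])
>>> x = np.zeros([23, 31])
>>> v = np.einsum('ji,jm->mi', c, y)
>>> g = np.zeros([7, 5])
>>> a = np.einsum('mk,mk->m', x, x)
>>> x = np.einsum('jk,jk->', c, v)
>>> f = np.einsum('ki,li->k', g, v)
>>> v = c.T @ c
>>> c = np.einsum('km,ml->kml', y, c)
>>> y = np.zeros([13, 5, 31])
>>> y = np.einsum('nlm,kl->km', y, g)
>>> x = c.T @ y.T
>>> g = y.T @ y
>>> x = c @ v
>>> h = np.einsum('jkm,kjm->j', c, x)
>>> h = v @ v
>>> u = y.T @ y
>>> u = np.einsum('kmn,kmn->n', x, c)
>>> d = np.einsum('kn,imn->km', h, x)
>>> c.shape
(31, 31, 5)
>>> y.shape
(7, 31)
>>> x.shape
(31, 31, 5)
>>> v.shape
(5, 5)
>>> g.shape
(31, 31)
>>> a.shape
(23,)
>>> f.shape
(7,)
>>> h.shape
(5, 5)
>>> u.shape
(5,)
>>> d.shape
(5, 31)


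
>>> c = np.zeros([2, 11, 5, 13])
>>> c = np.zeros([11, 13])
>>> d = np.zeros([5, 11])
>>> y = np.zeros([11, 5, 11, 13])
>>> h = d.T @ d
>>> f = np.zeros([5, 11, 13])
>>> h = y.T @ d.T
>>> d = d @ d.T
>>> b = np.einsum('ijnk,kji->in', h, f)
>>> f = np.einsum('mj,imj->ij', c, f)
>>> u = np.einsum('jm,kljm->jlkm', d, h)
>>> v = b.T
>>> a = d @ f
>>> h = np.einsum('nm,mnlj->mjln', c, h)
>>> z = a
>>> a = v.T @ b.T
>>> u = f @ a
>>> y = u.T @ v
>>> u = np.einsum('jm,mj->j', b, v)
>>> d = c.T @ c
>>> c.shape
(11, 13)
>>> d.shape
(13, 13)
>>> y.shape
(13, 13)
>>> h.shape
(13, 5, 5, 11)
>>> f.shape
(5, 13)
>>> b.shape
(13, 5)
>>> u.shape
(13,)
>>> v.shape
(5, 13)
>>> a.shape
(13, 13)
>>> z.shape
(5, 13)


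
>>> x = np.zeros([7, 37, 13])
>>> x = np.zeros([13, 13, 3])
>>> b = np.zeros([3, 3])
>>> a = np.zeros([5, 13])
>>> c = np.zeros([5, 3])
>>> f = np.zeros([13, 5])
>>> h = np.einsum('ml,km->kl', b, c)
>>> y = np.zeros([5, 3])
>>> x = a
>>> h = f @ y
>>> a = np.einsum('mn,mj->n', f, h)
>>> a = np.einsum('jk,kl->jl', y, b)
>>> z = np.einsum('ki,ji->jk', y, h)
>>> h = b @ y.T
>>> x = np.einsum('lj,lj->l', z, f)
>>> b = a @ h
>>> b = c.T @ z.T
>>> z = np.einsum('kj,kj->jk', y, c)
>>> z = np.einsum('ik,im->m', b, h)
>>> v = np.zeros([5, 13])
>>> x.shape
(13,)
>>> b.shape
(3, 13)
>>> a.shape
(5, 3)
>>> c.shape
(5, 3)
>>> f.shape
(13, 5)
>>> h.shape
(3, 5)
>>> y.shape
(5, 3)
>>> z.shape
(5,)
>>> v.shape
(5, 13)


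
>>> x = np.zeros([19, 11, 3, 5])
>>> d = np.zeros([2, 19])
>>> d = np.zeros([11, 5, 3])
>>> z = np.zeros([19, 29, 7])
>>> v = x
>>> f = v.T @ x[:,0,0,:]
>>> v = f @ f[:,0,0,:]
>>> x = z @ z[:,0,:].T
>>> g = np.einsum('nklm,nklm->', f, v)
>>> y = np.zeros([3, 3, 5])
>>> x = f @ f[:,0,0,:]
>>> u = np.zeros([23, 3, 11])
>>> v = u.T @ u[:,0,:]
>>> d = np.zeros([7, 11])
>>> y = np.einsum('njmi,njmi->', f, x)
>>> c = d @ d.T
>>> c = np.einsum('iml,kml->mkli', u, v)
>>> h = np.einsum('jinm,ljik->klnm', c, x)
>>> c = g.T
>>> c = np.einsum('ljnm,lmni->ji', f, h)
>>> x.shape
(5, 3, 11, 5)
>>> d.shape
(7, 11)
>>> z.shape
(19, 29, 7)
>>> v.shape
(11, 3, 11)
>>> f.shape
(5, 3, 11, 5)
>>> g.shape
()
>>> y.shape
()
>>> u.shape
(23, 3, 11)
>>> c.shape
(3, 23)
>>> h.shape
(5, 5, 11, 23)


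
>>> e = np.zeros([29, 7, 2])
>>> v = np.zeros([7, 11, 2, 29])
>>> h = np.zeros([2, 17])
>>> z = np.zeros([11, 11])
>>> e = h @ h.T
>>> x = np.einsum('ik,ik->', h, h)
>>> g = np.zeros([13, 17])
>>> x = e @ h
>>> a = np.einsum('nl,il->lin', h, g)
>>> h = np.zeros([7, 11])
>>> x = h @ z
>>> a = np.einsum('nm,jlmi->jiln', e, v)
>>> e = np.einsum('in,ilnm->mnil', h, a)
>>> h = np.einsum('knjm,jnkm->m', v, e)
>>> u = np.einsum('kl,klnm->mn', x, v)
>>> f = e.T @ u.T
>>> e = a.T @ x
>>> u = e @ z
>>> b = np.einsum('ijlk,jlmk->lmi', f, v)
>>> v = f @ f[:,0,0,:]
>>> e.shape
(2, 11, 29, 11)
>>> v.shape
(29, 7, 11, 29)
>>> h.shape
(29,)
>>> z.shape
(11, 11)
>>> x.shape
(7, 11)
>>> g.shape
(13, 17)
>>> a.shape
(7, 29, 11, 2)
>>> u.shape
(2, 11, 29, 11)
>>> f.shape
(29, 7, 11, 29)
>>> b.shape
(11, 2, 29)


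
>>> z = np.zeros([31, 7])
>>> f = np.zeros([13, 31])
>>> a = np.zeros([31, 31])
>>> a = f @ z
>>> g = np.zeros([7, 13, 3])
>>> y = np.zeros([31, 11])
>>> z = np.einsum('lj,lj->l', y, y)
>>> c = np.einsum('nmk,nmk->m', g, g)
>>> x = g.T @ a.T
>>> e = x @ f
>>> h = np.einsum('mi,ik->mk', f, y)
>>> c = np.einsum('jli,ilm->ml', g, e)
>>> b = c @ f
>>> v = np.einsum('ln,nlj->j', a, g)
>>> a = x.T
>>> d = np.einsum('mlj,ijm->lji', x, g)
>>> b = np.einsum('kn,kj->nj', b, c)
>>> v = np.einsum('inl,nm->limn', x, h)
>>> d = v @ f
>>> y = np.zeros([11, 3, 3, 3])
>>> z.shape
(31,)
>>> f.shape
(13, 31)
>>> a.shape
(13, 13, 3)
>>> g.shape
(7, 13, 3)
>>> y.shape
(11, 3, 3, 3)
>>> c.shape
(31, 13)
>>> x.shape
(3, 13, 13)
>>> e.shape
(3, 13, 31)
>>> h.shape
(13, 11)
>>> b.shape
(31, 13)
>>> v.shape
(13, 3, 11, 13)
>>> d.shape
(13, 3, 11, 31)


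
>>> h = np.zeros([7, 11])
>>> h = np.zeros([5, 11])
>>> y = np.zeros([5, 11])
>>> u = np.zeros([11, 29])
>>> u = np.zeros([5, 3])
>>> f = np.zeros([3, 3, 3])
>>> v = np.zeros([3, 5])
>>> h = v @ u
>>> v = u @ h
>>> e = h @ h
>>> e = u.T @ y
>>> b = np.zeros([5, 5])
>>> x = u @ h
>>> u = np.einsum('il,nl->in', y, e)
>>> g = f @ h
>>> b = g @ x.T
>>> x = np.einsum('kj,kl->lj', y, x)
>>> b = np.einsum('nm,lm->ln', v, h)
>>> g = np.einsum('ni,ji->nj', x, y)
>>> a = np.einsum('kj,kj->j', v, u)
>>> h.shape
(3, 3)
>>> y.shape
(5, 11)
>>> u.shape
(5, 3)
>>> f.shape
(3, 3, 3)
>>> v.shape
(5, 3)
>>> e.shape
(3, 11)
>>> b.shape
(3, 5)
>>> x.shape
(3, 11)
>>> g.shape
(3, 5)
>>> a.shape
(3,)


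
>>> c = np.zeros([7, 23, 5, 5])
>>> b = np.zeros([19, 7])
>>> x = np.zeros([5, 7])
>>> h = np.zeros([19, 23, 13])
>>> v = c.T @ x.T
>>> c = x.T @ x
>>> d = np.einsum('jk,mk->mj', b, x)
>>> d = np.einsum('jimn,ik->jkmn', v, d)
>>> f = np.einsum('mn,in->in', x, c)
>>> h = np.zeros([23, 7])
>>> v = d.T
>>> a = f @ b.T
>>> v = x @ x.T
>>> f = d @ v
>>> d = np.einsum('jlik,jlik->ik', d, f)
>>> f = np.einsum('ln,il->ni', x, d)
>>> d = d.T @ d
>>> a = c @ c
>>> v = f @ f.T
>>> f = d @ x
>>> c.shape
(7, 7)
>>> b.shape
(19, 7)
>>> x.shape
(5, 7)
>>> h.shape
(23, 7)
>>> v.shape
(7, 7)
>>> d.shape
(5, 5)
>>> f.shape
(5, 7)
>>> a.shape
(7, 7)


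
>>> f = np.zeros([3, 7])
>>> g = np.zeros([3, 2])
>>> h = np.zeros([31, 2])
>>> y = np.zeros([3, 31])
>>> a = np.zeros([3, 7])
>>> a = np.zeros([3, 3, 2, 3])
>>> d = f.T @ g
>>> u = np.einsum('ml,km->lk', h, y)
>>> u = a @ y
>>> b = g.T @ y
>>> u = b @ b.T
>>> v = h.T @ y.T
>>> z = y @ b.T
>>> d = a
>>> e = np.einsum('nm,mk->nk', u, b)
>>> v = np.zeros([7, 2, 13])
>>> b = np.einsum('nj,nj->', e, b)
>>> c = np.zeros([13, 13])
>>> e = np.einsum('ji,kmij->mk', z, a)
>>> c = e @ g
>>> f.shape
(3, 7)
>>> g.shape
(3, 2)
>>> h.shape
(31, 2)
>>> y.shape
(3, 31)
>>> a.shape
(3, 3, 2, 3)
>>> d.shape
(3, 3, 2, 3)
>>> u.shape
(2, 2)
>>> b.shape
()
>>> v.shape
(7, 2, 13)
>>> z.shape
(3, 2)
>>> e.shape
(3, 3)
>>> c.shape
(3, 2)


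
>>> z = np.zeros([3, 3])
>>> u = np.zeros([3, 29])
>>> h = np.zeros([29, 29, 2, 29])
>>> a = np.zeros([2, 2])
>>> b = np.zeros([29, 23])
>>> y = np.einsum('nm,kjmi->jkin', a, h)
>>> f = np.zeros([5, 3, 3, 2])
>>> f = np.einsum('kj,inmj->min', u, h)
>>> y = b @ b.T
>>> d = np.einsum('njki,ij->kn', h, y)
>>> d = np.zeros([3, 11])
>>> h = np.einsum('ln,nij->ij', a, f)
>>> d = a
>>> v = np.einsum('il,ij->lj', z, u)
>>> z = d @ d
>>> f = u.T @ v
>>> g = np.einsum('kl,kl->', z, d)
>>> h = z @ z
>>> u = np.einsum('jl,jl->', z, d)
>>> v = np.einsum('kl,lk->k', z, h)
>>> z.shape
(2, 2)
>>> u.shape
()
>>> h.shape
(2, 2)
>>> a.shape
(2, 2)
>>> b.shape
(29, 23)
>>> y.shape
(29, 29)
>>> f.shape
(29, 29)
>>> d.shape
(2, 2)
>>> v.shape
(2,)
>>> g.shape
()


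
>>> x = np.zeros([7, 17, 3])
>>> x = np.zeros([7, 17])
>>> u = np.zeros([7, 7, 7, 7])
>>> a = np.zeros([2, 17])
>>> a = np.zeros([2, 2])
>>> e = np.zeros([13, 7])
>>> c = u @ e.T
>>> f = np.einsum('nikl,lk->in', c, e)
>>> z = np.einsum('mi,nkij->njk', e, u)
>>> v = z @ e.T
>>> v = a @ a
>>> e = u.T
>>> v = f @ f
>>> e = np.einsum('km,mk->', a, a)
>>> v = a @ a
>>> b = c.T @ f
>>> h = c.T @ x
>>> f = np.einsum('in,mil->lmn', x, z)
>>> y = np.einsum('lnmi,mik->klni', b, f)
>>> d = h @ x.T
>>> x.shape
(7, 17)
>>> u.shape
(7, 7, 7, 7)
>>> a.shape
(2, 2)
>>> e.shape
()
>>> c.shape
(7, 7, 7, 13)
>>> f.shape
(7, 7, 17)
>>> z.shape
(7, 7, 7)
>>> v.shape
(2, 2)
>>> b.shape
(13, 7, 7, 7)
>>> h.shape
(13, 7, 7, 17)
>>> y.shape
(17, 13, 7, 7)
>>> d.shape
(13, 7, 7, 7)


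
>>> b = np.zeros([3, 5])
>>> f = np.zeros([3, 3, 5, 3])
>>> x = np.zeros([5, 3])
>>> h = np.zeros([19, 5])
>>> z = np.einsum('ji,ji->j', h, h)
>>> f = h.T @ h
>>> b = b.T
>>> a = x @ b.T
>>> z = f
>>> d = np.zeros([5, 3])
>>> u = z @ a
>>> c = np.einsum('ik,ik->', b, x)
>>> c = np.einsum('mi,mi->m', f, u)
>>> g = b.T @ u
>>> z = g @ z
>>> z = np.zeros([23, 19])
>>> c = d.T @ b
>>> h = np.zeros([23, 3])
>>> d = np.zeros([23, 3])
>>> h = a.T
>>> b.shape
(5, 3)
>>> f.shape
(5, 5)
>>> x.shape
(5, 3)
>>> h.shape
(5, 5)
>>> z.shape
(23, 19)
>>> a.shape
(5, 5)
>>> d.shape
(23, 3)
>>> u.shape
(5, 5)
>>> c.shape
(3, 3)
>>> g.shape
(3, 5)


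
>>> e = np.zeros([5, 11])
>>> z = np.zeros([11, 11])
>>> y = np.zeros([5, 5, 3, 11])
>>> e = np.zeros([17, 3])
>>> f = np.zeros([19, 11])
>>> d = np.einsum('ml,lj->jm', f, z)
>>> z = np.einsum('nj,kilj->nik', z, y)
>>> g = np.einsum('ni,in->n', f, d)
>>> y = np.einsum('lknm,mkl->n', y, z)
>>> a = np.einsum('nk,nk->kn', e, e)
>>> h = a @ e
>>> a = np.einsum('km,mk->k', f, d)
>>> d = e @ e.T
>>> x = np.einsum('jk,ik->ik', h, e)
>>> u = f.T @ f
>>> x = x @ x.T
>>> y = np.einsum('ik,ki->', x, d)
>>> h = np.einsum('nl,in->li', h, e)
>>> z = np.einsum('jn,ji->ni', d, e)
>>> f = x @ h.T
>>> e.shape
(17, 3)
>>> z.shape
(17, 3)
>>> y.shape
()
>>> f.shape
(17, 3)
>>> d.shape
(17, 17)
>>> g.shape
(19,)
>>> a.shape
(19,)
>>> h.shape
(3, 17)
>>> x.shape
(17, 17)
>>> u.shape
(11, 11)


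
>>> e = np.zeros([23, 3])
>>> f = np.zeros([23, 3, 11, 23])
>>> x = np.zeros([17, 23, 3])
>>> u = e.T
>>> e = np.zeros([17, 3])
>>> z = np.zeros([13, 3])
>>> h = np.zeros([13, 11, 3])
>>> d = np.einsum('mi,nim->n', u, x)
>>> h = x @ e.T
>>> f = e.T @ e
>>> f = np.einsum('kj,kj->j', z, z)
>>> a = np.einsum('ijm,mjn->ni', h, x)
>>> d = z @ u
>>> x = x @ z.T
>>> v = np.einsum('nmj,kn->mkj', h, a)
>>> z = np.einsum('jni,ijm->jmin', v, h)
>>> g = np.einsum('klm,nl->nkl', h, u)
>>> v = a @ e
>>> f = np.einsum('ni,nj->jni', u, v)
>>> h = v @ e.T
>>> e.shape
(17, 3)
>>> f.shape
(3, 3, 23)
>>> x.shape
(17, 23, 13)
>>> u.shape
(3, 23)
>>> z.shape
(23, 17, 17, 3)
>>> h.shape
(3, 17)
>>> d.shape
(13, 23)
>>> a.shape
(3, 17)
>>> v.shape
(3, 3)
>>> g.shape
(3, 17, 23)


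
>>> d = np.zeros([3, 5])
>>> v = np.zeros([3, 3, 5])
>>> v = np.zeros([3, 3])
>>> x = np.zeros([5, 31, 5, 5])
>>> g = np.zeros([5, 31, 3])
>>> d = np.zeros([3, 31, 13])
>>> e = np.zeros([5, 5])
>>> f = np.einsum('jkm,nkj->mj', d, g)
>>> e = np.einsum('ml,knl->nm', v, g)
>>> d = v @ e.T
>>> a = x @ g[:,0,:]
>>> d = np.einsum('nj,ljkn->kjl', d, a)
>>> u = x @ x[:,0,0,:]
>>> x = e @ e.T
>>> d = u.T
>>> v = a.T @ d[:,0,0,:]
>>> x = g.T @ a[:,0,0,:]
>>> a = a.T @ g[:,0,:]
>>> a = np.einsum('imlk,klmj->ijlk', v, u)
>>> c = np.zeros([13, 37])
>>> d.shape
(5, 5, 31, 5)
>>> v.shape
(3, 5, 31, 5)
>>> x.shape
(3, 31, 3)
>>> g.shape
(5, 31, 3)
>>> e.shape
(31, 3)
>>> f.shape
(13, 3)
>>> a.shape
(3, 5, 31, 5)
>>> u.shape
(5, 31, 5, 5)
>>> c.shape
(13, 37)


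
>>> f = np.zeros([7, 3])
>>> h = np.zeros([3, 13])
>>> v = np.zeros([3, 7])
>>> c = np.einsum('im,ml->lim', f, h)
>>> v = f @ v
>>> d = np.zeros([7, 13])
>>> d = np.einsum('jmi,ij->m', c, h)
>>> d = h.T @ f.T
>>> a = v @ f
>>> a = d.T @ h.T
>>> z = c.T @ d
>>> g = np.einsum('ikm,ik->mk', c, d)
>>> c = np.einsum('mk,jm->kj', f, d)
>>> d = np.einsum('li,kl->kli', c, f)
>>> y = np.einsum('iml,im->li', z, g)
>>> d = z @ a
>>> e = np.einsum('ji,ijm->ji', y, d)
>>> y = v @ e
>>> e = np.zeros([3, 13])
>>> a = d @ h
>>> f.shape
(7, 3)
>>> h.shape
(3, 13)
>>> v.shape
(7, 7)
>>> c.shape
(3, 13)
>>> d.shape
(3, 7, 3)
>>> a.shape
(3, 7, 13)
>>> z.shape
(3, 7, 7)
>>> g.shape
(3, 7)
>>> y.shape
(7, 3)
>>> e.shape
(3, 13)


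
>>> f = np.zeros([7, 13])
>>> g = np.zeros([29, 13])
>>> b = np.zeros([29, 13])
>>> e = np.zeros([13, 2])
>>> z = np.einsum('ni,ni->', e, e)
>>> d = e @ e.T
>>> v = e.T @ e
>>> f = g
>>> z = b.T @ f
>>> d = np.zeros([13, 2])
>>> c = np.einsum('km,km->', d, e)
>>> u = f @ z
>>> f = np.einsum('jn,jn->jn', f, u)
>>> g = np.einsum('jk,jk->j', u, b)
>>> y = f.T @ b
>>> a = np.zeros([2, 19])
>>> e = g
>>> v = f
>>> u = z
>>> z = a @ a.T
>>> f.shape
(29, 13)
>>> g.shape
(29,)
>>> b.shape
(29, 13)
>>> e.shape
(29,)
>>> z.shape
(2, 2)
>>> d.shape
(13, 2)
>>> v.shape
(29, 13)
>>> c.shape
()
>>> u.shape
(13, 13)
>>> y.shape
(13, 13)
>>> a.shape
(2, 19)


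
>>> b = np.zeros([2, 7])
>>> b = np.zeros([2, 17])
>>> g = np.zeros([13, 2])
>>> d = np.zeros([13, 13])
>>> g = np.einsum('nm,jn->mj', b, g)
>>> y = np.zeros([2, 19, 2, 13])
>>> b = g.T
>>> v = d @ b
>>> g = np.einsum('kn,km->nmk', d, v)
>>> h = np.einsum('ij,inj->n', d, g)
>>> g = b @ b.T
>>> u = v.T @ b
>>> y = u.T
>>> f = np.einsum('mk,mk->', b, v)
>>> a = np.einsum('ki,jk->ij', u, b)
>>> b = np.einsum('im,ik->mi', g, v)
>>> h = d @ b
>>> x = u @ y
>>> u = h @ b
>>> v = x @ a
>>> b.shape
(13, 13)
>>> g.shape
(13, 13)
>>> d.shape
(13, 13)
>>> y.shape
(17, 17)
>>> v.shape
(17, 13)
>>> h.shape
(13, 13)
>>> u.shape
(13, 13)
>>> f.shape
()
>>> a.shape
(17, 13)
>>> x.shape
(17, 17)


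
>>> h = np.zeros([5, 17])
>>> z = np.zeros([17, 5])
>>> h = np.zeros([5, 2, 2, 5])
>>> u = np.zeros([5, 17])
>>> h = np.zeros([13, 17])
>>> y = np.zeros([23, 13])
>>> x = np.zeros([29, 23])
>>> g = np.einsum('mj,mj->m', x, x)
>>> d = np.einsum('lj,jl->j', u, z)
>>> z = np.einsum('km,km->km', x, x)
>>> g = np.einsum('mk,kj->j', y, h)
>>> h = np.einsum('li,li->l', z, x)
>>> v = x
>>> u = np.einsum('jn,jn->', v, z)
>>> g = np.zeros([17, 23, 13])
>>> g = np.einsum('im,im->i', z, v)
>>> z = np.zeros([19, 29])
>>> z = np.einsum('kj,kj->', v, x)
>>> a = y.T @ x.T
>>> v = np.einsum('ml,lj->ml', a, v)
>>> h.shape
(29,)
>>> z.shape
()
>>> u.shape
()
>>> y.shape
(23, 13)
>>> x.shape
(29, 23)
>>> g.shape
(29,)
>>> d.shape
(17,)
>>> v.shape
(13, 29)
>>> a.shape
(13, 29)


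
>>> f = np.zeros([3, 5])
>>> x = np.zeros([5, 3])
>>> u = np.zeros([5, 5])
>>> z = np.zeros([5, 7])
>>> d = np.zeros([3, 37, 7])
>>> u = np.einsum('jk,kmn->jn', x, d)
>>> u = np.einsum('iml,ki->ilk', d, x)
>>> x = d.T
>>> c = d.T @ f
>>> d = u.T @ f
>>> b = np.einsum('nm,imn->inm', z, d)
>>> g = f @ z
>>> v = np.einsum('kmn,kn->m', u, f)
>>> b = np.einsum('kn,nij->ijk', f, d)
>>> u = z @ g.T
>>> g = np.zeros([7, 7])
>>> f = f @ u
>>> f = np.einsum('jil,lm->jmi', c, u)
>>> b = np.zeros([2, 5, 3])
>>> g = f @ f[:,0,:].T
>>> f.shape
(7, 3, 37)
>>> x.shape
(7, 37, 3)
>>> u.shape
(5, 3)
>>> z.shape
(5, 7)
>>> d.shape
(5, 7, 5)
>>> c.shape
(7, 37, 5)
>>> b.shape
(2, 5, 3)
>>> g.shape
(7, 3, 7)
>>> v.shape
(7,)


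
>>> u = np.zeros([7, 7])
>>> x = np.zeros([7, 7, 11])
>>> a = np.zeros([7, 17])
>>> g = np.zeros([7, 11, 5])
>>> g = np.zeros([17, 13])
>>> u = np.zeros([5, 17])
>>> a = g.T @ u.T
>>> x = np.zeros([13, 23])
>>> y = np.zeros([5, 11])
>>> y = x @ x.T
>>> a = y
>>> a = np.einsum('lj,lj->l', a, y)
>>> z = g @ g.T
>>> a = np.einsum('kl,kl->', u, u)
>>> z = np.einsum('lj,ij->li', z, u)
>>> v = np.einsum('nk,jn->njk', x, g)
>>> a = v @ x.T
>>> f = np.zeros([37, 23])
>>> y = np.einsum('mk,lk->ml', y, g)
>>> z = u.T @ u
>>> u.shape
(5, 17)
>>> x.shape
(13, 23)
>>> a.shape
(13, 17, 13)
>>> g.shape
(17, 13)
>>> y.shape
(13, 17)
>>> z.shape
(17, 17)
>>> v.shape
(13, 17, 23)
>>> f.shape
(37, 23)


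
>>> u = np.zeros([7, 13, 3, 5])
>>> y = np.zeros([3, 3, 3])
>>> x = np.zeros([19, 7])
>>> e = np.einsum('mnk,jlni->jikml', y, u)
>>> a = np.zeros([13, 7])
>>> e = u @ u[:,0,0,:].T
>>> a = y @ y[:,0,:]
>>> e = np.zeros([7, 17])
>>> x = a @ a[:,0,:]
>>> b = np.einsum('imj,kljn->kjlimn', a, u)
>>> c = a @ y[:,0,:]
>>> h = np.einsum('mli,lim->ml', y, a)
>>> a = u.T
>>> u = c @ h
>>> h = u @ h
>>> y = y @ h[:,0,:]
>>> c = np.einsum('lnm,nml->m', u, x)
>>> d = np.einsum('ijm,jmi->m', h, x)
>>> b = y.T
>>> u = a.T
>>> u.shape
(7, 13, 3, 5)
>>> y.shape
(3, 3, 3)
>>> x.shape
(3, 3, 3)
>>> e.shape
(7, 17)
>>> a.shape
(5, 3, 13, 7)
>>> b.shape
(3, 3, 3)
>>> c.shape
(3,)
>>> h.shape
(3, 3, 3)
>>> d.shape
(3,)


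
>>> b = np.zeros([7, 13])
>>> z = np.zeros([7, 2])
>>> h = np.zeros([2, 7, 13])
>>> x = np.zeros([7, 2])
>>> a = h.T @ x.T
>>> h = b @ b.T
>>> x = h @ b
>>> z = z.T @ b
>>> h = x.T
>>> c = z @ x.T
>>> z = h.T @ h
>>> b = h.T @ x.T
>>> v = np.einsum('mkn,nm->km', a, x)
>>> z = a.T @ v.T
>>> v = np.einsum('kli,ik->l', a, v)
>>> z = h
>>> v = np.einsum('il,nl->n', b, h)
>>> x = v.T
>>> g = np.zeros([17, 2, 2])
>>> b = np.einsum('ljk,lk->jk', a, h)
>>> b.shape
(7, 7)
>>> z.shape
(13, 7)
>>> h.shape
(13, 7)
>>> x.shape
(13,)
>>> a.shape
(13, 7, 7)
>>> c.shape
(2, 7)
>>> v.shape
(13,)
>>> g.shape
(17, 2, 2)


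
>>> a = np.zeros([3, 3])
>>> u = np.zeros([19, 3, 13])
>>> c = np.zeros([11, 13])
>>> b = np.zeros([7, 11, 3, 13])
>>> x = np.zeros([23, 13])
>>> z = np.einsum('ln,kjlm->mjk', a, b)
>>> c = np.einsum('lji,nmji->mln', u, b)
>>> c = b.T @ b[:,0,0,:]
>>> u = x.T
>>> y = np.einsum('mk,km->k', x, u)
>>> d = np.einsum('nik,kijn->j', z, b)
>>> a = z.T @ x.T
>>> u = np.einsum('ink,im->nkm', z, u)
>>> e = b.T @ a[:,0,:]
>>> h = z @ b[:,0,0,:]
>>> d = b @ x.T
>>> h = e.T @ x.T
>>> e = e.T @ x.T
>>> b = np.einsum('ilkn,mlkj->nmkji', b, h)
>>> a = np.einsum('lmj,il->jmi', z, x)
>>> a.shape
(7, 11, 23)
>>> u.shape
(11, 7, 23)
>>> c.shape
(13, 3, 11, 13)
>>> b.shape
(13, 23, 3, 23, 7)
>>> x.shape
(23, 13)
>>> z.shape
(13, 11, 7)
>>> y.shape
(13,)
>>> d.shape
(7, 11, 3, 23)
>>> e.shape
(23, 11, 3, 23)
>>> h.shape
(23, 11, 3, 23)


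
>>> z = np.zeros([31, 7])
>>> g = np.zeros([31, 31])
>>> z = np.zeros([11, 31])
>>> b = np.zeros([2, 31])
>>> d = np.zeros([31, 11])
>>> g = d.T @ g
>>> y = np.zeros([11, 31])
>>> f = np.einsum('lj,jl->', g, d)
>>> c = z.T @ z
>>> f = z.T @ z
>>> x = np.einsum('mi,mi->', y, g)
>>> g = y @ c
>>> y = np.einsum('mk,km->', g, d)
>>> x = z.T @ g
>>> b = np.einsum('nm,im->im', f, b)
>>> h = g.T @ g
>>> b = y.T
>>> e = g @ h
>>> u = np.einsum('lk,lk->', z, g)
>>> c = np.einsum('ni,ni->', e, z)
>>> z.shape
(11, 31)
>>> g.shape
(11, 31)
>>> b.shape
()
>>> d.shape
(31, 11)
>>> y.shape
()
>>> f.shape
(31, 31)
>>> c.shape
()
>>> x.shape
(31, 31)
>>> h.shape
(31, 31)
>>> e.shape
(11, 31)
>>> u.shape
()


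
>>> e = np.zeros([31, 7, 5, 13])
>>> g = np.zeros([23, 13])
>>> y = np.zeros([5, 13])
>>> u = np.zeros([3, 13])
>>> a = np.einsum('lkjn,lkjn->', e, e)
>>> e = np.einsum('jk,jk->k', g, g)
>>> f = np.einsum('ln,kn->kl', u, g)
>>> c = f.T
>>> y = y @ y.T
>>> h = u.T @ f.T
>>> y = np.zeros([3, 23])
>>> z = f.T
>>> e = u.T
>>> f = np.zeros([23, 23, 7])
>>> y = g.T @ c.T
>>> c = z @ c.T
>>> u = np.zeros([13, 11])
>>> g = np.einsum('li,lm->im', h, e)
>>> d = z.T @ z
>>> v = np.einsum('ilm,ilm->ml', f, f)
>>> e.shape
(13, 3)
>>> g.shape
(23, 3)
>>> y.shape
(13, 3)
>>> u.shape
(13, 11)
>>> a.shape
()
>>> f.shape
(23, 23, 7)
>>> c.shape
(3, 3)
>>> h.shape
(13, 23)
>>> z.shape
(3, 23)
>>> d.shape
(23, 23)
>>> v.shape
(7, 23)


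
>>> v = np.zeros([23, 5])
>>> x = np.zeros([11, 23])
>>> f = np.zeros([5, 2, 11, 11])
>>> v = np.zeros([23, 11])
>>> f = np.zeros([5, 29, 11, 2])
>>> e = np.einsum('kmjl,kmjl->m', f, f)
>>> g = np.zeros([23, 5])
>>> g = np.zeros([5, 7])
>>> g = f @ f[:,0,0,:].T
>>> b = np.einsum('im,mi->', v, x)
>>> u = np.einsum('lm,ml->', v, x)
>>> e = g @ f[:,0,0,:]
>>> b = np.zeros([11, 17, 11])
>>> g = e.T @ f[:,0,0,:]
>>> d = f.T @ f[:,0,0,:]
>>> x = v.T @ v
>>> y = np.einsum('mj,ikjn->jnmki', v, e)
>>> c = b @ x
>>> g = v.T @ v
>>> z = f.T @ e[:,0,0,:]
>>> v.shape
(23, 11)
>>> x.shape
(11, 11)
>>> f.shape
(5, 29, 11, 2)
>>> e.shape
(5, 29, 11, 2)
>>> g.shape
(11, 11)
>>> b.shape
(11, 17, 11)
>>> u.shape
()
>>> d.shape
(2, 11, 29, 2)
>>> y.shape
(11, 2, 23, 29, 5)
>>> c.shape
(11, 17, 11)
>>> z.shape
(2, 11, 29, 2)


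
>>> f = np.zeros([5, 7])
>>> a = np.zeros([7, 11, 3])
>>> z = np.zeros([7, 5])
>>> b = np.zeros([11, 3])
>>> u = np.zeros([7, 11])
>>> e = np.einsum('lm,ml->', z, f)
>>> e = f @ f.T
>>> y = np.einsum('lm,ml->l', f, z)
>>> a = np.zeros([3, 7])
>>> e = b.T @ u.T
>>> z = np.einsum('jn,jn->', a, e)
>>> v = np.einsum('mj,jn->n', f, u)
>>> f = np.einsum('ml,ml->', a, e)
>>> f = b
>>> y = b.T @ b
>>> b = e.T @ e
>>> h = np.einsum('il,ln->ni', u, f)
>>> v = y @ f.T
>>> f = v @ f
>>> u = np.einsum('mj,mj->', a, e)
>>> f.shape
(3, 3)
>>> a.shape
(3, 7)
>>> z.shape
()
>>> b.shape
(7, 7)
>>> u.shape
()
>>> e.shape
(3, 7)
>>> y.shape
(3, 3)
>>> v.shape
(3, 11)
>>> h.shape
(3, 7)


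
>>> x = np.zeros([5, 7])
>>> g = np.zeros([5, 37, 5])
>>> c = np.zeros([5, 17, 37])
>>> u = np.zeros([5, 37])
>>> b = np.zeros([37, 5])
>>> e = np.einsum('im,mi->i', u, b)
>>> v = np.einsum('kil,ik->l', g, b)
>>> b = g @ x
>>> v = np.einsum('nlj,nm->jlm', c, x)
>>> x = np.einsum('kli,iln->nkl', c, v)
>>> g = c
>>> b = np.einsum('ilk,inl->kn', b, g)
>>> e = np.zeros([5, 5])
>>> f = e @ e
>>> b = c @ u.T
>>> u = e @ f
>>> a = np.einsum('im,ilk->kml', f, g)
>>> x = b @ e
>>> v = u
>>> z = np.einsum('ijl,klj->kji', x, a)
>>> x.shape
(5, 17, 5)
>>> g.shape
(5, 17, 37)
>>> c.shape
(5, 17, 37)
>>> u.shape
(5, 5)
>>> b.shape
(5, 17, 5)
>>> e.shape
(5, 5)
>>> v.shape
(5, 5)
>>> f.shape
(5, 5)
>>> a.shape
(37, 5, 17)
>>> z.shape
(37, 17, 5)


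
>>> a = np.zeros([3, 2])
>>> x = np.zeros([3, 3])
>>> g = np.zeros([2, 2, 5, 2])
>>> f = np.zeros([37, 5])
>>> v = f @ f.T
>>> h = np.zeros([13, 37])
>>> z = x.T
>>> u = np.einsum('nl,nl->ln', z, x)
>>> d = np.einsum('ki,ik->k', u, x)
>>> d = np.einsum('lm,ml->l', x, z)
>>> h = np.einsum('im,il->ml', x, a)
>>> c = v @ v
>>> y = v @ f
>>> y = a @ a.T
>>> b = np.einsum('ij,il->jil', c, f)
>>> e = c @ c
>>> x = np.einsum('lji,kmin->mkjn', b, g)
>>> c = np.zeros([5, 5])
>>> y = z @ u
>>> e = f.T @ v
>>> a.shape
(3, 2)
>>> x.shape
(2, 2, 37, 2)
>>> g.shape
(2, 2, 5, 2)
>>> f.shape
(37, 5)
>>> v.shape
(37, 37)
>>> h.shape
(3, 2)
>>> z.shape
(3, 3)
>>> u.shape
(3, 3)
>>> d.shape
(3,)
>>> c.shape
(5, 5)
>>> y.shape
(3, 3)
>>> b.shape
(37, 37, 5)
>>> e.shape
(5, 37)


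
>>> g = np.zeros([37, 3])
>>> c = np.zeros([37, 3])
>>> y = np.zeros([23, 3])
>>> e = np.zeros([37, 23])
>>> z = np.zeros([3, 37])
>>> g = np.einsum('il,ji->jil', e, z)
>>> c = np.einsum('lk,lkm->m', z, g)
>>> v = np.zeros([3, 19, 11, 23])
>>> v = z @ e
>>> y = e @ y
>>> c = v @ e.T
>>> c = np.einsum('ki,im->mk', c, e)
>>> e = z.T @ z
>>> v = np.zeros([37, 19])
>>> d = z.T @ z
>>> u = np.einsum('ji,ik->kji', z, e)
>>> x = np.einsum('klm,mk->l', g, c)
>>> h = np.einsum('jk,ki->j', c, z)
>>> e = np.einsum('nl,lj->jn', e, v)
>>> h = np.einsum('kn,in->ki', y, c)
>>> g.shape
(3, 37, 23)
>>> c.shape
(23, 3)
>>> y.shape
(37, 3)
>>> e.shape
(19, 37)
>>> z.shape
(3, 37)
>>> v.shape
(37, 19)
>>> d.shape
(37, 37)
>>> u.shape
(37, 3, 37)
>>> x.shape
(37,)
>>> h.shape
(37, 23)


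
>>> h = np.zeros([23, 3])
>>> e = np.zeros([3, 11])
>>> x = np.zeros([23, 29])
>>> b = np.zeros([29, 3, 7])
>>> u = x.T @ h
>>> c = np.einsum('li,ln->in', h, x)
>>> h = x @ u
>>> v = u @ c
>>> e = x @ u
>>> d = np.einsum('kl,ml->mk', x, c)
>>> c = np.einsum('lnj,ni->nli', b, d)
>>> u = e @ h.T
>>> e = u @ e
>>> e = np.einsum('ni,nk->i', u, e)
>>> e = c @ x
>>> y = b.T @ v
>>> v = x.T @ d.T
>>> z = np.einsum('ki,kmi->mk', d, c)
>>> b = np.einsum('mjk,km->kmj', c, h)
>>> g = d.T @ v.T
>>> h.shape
(23, 3)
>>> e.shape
(3, 29, 29)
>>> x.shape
(23, 29)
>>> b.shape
(23, 3, 29)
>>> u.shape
(23, 23)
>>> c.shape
(3, 29, 23)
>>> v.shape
(29, 3)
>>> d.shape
(3, 23)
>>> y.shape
(7, 3, 29)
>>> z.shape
(29, 3)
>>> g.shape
(23, 29)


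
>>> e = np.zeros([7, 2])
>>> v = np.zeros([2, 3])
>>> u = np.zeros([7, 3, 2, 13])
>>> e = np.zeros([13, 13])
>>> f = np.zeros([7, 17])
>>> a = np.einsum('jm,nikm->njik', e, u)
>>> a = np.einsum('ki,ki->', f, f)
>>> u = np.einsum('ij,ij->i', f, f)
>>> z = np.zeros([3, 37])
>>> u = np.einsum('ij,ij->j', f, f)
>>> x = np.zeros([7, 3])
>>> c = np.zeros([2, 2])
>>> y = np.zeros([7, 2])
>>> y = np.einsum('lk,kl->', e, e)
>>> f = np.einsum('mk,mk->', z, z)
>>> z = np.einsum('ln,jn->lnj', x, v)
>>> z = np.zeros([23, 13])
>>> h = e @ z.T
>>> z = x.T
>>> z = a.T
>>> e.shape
(13, 13)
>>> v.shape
(2, 3)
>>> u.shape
(17,)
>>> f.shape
()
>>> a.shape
()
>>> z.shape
()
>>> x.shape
(7, 3)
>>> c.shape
(2, 2)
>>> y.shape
()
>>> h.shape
(13, 23)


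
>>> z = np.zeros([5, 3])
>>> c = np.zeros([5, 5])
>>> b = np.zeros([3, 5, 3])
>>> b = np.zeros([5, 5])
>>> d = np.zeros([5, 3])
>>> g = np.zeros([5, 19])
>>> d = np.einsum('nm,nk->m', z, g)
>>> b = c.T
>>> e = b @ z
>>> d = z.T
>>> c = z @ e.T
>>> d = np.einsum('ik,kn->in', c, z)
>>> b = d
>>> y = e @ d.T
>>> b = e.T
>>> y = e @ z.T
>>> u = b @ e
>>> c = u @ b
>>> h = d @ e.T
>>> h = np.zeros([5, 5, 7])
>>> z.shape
(5, 3)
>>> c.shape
(3, 5)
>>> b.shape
(3, 5)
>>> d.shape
(5, 3)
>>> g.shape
(5, 19)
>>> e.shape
(5, 3)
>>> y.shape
(5, 5)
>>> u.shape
(3, 3)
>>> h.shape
(5, 5, 7)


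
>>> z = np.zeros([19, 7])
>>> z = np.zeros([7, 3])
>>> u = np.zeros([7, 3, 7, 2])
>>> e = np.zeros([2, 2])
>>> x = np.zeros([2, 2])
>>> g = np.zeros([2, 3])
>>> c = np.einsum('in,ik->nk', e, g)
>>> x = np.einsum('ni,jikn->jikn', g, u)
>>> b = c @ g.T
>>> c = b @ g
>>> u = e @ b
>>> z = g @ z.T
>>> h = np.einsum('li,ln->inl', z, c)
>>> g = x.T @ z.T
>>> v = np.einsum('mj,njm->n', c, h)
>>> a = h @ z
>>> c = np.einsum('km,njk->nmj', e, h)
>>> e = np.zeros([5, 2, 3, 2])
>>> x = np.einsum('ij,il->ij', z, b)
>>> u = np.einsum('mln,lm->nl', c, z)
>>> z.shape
(2, 7)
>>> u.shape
(3, 2)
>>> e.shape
(5, 2, 3, 2)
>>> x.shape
(2, 7)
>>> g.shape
(2, 7, 3, 2)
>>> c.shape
(7, 2, 3)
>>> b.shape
(2, 2)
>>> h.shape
(7, 3, 2)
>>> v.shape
(7,)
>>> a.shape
(7, 3, 7)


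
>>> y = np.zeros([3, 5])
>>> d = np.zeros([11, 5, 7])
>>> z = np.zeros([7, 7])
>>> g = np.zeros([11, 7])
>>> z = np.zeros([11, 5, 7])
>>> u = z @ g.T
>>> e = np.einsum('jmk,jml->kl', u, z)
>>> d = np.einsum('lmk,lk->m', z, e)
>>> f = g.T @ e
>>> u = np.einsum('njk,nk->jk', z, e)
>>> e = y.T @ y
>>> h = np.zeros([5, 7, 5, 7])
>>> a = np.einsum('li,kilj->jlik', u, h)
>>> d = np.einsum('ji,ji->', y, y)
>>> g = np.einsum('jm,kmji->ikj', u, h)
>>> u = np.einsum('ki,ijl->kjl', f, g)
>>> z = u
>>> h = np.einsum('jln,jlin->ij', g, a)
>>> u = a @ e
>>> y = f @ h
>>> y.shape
(7, 7)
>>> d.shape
()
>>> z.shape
(7, 5, 5)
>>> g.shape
(7, 5, 5)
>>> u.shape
(7, 5, 7, 5)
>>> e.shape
(5, 5)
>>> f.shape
(7, 7)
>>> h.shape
(7, 7)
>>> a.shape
(7, 5, 7, 5)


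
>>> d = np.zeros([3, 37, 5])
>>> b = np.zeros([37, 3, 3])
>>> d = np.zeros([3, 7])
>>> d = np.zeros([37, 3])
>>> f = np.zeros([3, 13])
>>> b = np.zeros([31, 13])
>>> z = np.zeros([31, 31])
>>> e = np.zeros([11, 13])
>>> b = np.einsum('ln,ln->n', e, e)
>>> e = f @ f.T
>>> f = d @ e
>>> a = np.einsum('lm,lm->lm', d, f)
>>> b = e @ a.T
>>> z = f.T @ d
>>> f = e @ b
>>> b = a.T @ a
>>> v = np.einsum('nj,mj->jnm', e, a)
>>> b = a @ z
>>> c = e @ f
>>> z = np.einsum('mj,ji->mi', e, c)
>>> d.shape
(37, 3)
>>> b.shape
(37, 3)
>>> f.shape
(3, 37)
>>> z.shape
(3, 37)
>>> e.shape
(3, 3)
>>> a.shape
(37, 3)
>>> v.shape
(3, 3, 37)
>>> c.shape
(3, 37)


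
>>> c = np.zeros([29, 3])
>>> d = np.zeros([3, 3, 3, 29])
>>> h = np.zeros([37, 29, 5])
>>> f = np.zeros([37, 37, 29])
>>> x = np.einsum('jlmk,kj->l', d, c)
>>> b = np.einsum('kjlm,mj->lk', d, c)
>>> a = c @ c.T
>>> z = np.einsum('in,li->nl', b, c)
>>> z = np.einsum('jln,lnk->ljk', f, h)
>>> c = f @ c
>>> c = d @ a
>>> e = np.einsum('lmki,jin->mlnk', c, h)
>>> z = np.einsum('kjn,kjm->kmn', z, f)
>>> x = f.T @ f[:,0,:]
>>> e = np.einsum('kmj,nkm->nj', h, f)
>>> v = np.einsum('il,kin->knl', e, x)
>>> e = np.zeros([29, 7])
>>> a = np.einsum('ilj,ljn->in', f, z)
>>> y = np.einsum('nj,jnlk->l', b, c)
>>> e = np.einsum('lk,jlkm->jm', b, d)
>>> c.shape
(3, 3, 3, 29)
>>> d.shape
(3, 3, 3, 29)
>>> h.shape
(37, 29, 5)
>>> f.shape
(37, 37, 29)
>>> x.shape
(29, 37, 29)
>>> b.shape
(3, 3)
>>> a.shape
(37, 5)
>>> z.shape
(37, 29, 5)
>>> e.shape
(3, 29)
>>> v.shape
(29, 29, 5)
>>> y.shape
(3,)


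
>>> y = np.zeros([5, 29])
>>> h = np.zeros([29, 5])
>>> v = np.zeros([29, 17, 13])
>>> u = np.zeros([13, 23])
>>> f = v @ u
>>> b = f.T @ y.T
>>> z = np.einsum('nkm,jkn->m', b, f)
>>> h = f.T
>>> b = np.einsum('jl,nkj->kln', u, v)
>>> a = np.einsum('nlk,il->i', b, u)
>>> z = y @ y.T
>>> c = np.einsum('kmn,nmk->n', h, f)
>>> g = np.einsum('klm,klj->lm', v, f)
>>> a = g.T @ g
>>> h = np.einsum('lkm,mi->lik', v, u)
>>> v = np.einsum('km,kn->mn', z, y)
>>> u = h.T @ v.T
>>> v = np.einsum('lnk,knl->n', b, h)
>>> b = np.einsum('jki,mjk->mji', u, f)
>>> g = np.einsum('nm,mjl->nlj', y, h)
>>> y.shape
(5, 29)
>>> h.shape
(29, 23, 17)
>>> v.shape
(23,)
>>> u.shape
(17, 23, 5)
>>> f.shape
(29, 17, 23)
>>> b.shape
(29, 17, 5)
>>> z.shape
(5, 5)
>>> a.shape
(13, 13)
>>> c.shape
(29,)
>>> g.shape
(5, 17, 23)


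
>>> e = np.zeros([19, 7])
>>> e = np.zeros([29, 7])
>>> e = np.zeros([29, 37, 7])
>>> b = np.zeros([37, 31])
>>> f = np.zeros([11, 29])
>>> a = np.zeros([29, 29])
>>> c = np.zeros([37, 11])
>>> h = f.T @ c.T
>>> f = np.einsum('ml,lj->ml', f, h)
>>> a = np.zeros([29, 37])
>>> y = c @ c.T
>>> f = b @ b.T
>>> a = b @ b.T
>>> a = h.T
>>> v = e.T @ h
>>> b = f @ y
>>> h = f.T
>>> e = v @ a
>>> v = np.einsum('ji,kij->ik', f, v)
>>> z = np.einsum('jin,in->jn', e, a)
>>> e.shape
(7, 37, 29)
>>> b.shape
(37, 37)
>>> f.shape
(37, 37)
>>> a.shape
(37, 29)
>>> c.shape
(37, 11)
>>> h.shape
(37, 37)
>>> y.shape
(37, 37)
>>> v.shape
(37, 7)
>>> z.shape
(7, 29)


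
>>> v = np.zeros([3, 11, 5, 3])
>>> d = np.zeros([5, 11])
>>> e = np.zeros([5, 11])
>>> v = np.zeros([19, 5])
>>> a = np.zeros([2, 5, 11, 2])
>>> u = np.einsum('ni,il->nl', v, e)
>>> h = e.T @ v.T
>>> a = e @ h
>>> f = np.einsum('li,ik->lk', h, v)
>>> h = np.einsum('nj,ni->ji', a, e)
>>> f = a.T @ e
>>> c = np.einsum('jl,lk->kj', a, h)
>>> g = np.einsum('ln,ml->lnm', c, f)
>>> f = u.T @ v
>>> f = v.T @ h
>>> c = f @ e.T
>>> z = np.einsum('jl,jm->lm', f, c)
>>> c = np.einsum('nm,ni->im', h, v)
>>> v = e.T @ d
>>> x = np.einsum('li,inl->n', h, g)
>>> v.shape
(11, 11)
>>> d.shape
(5, 11)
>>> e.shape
(5, 11)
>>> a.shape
(5, 19)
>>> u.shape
(19, 11)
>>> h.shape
(19, 11)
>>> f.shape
(5, 11)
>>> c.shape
(5, 11)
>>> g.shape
(11, 5, 19)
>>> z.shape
(11, 5)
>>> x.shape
(5,)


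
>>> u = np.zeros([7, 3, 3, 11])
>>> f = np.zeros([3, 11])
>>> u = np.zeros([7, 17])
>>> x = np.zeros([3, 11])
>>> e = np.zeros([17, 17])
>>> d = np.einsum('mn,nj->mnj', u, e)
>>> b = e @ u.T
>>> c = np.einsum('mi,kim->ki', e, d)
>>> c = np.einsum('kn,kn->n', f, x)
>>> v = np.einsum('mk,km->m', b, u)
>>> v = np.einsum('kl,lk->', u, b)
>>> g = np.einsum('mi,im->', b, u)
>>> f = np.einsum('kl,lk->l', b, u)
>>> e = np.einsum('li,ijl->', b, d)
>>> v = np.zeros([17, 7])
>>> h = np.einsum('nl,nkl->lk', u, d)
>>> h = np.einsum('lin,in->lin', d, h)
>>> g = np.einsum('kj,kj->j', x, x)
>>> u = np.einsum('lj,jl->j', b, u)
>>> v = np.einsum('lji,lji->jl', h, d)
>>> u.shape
(7,)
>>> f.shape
(7,)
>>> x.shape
(3, 11)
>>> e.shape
()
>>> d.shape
(7, 17, 17)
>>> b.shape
(17, 7)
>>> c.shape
(11,)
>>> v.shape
(17, 7)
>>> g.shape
(11,)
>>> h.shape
(7, 17, 17)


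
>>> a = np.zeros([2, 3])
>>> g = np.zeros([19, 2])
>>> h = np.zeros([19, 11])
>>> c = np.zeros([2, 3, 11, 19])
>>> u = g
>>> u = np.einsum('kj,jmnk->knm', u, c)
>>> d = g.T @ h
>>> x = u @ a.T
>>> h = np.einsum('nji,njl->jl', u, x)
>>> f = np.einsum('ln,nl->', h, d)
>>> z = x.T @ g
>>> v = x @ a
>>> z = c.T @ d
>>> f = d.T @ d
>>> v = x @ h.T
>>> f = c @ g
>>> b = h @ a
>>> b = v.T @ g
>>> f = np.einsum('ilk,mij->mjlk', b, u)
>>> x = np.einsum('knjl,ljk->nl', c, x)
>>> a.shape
(2, 3)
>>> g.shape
(19, 2)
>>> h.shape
(11, 2)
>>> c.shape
(2, 3, 11, 19)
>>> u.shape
(19, 11, 3)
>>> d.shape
(2, 11)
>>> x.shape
(3, 19)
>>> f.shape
(19, 3, 11, 2)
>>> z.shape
(19, 11, 3, 11)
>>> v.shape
(19, 11, 11)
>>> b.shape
(11, 11, 2)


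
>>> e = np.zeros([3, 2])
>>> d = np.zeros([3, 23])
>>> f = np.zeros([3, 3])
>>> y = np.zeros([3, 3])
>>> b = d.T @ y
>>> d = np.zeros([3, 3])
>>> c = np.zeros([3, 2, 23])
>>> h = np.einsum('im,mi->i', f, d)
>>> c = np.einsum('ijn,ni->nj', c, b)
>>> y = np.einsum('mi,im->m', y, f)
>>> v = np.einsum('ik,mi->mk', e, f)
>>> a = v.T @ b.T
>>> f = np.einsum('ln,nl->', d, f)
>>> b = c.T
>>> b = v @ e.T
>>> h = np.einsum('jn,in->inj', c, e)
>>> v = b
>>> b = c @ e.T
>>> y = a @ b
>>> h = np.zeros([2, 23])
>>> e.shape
(3, 2)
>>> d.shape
(3, 3)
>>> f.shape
()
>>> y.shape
(2, 3)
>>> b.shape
(23, 3)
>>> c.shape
(23, 2)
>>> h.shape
(2, 23)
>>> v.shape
(3, 3)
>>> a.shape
(2, 23)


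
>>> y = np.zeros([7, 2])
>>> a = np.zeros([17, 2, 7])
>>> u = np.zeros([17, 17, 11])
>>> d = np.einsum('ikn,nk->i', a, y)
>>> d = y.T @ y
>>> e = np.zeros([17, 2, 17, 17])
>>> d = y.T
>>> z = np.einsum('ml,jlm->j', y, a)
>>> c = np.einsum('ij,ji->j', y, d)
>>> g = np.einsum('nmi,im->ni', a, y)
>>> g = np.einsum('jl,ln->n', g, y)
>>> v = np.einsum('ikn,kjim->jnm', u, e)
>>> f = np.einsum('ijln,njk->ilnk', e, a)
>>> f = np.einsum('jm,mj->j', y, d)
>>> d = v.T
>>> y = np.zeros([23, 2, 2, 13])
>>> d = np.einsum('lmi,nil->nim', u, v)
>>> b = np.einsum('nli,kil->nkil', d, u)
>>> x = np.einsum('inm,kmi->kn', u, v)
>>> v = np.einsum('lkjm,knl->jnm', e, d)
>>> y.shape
(23, 2, 2, 13)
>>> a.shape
(17, 2, 7)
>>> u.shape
(17, 17, 11)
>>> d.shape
(2, 11, 17)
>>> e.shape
(17, 2, 17, 17)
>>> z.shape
(17,)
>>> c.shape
(2,)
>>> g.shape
(2,)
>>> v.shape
(17, 11, 17)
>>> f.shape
(7,)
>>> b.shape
(2, 17, 17, 11)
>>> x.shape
(2, 17)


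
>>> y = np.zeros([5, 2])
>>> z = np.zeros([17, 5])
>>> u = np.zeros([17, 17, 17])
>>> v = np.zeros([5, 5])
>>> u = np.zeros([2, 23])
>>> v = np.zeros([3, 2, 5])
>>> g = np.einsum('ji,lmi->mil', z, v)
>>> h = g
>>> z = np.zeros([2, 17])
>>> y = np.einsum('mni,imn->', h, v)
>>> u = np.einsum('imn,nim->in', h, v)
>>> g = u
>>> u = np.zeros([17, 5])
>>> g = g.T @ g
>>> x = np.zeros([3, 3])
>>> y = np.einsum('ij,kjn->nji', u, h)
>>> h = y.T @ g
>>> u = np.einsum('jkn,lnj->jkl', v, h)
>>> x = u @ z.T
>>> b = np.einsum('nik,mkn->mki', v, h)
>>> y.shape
(3, 5, 17)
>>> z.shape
(2, 17)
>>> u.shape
(3, 2, 17)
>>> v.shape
(3, 2, 5)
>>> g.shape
(3, 3)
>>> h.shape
(17, 5, 3)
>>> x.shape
(3, 2, 2)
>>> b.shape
(17, 5, 2)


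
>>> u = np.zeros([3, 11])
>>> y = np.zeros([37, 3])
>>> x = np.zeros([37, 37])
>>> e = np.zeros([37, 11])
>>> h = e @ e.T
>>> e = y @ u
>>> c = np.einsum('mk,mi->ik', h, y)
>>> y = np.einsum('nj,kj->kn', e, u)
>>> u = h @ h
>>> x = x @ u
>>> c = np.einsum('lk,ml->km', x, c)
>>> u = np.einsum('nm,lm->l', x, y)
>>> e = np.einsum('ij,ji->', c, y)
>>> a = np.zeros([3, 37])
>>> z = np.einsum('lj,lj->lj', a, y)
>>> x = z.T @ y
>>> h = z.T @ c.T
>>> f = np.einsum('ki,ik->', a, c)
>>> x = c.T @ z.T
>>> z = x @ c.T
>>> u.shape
(3,)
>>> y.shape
(3, 37)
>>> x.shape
(3, 3)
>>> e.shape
()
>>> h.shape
(37, 37)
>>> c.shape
(37, 3)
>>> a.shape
(3, 37)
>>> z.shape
(3, 37)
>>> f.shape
()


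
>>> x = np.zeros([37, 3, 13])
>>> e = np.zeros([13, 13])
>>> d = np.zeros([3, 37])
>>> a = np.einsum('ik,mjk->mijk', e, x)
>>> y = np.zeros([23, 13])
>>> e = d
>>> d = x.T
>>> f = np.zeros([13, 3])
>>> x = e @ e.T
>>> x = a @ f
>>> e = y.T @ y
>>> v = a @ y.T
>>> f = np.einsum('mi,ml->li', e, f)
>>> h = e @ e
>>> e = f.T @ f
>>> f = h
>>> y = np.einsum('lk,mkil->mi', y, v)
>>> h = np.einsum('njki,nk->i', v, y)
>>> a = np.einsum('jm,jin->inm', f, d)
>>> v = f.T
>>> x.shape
(37, 13, 3, 3)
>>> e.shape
(13, 13)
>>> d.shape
(13, 3, 37)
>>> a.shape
(3, 37, 13)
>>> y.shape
(37, 3)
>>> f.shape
(13, 13)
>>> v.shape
(13, 13)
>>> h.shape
(23,)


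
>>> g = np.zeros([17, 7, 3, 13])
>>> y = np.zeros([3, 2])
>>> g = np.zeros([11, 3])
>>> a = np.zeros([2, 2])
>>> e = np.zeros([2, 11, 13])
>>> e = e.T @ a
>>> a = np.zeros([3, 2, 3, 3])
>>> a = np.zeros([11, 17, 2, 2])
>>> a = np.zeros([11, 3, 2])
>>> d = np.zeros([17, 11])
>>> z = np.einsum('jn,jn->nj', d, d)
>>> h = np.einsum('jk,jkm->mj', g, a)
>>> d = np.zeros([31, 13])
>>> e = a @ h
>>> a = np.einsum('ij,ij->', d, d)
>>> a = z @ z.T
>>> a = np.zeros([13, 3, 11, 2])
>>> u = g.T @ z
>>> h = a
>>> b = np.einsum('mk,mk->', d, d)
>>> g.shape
(11, 3)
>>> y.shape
(3, 2)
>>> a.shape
(13, 3, 11, 2)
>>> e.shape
(11, 3, 11)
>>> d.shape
(31, 13)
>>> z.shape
(11, 17)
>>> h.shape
(13, 3, 11, 2)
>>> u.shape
(3, 17)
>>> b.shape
()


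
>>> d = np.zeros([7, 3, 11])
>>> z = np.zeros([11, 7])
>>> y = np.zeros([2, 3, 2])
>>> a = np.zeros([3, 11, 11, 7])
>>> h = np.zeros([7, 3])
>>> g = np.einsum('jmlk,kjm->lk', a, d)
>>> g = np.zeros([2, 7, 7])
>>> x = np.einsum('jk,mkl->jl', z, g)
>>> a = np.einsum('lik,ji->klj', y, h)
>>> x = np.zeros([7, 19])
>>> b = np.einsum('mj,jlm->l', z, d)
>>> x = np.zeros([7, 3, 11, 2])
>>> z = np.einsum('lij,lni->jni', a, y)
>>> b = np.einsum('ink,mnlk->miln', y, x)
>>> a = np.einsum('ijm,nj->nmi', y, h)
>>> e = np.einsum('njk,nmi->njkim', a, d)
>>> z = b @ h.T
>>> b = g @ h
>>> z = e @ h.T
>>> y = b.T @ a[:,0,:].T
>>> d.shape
(7, 3, 11)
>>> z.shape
(7, 2, 2, 11, 7)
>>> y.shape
(3, 7, 7)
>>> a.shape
(7, 2, 2)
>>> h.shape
(7, 3)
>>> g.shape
(2, 7, 7)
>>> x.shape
(7, 3, 11, 2)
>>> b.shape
(2, 7, 3)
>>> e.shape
(7, 2, 2, 11, 3)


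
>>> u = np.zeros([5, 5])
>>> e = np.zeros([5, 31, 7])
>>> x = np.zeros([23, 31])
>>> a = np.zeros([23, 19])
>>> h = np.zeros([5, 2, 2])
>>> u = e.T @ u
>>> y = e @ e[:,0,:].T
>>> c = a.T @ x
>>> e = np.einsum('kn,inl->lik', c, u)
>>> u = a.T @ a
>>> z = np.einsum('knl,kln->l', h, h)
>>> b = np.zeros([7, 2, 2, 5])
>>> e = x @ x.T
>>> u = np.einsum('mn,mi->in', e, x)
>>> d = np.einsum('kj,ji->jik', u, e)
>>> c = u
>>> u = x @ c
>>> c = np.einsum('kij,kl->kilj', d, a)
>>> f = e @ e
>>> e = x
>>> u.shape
(23, 23)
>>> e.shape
(23, 31)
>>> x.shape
(23, 31)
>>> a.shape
(23, 19)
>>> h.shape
(5, 2, 2)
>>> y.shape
(5, 31, 5)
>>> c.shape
(23, 23, 19, 31)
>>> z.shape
(2,)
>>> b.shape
(7, 2, 2, 5)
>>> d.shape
(23, 23, 31)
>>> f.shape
(23, 23)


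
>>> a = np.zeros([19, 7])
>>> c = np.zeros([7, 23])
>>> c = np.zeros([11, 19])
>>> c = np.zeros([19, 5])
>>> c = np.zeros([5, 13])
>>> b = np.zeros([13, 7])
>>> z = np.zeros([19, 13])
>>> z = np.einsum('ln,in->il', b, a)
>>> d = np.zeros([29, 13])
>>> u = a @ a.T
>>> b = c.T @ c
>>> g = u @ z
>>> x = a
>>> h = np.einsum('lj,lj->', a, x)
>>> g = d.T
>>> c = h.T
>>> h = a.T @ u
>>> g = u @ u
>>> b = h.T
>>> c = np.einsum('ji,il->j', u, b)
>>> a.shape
(19, 7)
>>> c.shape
(19,)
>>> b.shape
(19, 7)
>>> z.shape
(19, 13)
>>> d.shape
(29, 13)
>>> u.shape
(19, 19)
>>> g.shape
(19, 19)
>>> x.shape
(19, 7)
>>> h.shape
(7, 19)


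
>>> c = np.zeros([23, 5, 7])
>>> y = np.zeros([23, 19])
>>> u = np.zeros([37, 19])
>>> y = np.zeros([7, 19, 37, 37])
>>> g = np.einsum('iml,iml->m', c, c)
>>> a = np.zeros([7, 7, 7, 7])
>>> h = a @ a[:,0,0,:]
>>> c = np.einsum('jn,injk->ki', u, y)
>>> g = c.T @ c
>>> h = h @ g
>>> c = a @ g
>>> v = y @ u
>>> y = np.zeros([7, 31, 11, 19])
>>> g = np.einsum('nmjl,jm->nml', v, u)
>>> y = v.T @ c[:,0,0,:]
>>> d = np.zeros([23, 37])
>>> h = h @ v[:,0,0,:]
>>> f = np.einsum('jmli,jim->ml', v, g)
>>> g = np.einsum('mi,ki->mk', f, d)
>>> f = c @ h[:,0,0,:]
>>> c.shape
(7, 7, 7, 7)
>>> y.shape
(19, 37, 19, 7)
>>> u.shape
(37, 19)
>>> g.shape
(19, 23)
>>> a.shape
(7, 7, 7, 7)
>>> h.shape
(7, 7, 7, 19)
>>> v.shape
(7, 19, 37, 19)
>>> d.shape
(23, 37)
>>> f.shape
(7, 7, 7, 19)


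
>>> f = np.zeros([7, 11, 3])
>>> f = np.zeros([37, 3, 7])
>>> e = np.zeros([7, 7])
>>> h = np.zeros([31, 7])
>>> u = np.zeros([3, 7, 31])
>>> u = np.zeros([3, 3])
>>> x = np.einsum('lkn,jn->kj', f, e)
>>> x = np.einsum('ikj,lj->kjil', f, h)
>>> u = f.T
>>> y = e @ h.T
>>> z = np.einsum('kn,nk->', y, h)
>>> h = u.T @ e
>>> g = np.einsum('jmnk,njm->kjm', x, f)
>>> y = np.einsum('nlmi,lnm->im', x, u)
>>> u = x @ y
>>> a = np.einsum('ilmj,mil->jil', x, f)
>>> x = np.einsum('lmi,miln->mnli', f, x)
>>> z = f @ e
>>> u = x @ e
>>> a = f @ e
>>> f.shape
(37, 3, 7)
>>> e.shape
(7, 7)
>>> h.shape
(37, 3, 7)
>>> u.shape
(3, 31, 37, 7)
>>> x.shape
(3, 31, 37, 7)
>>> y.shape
(31, 37)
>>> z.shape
(37, 3, 7)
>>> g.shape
(31, 3, 7)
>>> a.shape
(37, 3, 7)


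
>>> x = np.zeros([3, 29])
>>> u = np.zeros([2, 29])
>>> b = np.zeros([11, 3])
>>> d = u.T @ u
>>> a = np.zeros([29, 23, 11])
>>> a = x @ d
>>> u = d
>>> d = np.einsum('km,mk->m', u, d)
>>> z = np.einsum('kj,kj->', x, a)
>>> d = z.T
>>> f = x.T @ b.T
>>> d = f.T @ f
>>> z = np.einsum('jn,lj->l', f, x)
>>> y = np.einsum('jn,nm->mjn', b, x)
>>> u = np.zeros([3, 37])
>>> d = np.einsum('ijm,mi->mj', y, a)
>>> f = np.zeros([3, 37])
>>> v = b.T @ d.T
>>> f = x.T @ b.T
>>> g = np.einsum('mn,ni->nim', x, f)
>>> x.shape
(3, 29)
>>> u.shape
(3, 37)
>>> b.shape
(11, 3)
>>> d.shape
(3, 11)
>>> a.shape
(3, 29)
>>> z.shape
(3,)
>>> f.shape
(29, 11)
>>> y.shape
(29, 11, 3)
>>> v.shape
(3, 3)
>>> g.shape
(29, 11, 3)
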